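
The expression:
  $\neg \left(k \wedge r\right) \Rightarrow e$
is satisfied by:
  {k: True, e: True, r: True}
  {k: True, e: True, r: False}
  {e: True, r: True, k: False}
  {e: True, r: False, k: False}
  {k: True, r: True, e: False}


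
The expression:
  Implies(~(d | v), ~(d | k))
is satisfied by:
  {d: True, v: True, k: False}
  {d: True, k: False, v: False}
  {v: True, k: False, d: False}
  {v: False, k: False, d: False}
  {d: True, v: True, k: True}
  {d: True, k: True, v: False}
  {v: True, k: True, d: False}


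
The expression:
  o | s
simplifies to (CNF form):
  o | s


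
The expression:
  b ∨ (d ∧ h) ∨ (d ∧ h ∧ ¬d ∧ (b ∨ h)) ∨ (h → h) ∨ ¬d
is always true.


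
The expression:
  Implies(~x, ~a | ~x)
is always true.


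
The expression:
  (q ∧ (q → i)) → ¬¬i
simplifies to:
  True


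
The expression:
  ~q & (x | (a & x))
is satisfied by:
  {x: True, q: False}


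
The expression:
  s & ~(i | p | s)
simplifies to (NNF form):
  False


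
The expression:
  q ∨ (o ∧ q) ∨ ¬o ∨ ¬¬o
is always true.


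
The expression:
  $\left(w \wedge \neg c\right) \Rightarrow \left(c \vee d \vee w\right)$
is always true.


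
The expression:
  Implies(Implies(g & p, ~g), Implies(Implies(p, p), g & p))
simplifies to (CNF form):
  g & p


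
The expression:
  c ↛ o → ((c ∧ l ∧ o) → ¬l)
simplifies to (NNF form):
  True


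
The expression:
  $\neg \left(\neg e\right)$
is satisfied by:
  {e: True}


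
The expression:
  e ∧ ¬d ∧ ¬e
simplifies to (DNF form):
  False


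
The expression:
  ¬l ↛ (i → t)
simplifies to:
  i ∧ ¬l ∧ ¬t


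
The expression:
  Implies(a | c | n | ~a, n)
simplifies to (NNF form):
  n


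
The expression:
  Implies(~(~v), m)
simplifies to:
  m | ~v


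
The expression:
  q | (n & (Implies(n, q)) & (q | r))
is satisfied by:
  {q: True}


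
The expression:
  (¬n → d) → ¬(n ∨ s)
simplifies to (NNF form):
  ¬n ∧ (¬d ∨ ¬s)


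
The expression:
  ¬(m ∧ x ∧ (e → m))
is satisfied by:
  {m: False, x: False}
  {x: True, m: False}
  {m: True, x: False}


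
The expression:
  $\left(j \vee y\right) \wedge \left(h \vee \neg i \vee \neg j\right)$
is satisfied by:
  {j: True, y: True, h: True, i: False}
  {j: True, y: True, h: False, i: False}
  {j: True, h: True, y: False, i: False}
  {j: True, h: False, y: False, i: False}
  {j: True, i: True, y: True, h: True}
  {j: True, i: True, y: False, h: True}
  {y: True, h: True, j: False, i: False}
  {y: True, j: False, h: False, i: False}
  {i: True, y: True, h: True, j: False}
  {i: True, y: True, j: False, h: False}


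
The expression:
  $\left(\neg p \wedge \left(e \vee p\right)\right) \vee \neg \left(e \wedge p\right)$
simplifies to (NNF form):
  $\neg e \vee \neg p$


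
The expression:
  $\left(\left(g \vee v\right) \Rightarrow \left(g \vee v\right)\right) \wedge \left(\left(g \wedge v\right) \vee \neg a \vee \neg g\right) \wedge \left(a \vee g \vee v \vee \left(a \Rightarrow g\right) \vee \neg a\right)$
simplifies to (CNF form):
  $v \vee \neg a \vee \neg g$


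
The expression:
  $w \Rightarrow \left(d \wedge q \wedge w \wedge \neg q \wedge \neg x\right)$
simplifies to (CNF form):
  $\neg w$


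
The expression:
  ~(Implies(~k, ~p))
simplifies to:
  p & ~k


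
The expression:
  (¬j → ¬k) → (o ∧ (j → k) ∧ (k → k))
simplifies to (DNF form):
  (k ∧ o) ∨ (k ∧ ¬j) ∨ (o ∧ ¬j)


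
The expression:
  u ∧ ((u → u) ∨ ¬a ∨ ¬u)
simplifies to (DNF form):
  u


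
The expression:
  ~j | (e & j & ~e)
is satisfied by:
  {j: False}


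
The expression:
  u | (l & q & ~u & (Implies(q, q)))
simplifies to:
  u | (l & q)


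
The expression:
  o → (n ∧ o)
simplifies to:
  n ∨ ¬o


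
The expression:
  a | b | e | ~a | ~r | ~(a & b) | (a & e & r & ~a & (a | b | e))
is always true.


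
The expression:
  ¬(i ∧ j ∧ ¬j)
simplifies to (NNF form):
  True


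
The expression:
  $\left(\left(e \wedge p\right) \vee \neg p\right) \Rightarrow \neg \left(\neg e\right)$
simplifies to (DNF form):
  $e \vee p$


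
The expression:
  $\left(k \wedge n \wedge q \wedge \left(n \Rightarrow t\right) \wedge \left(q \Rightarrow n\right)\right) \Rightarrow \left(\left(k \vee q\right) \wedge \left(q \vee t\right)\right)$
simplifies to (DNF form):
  $\text{True}$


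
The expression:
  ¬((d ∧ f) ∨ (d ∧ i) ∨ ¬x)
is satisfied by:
  {x: True, f: False, d: False, i: False}
  {i: True, x: True, f: False, d: False}
  {f: True, x: True, i: False, d: False}
  {i: True, f: True, x: True, d: False}
  {d: True, x: True, i: False, f: False}


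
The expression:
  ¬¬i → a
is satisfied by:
  {a: True, i: False}
  {i: False, a: False}
  {i: True, a: True}


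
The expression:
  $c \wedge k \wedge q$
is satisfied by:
  {c: True, q: True, k: True}


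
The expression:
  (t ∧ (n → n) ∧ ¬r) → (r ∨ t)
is always true.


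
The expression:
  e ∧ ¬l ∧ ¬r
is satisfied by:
  {e: True, r: False, l: False}


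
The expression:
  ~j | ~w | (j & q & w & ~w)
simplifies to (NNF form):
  ~j | ~w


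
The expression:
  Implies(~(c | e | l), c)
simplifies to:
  c | e | l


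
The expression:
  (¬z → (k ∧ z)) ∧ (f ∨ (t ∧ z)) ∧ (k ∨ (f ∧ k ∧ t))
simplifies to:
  k ∧ z ∧ (f ∨ t)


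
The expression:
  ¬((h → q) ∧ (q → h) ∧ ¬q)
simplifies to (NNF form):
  h ∨ q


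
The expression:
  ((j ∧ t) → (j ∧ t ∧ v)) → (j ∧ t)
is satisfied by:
  {t: True, j: True}


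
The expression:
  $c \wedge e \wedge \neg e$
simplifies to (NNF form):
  $\text{False}$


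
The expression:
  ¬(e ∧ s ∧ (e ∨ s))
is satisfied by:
  {s: False, e: False}
  {e: True, s: False}
  {s: True, e: False}


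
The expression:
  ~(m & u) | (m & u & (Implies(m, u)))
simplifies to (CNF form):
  True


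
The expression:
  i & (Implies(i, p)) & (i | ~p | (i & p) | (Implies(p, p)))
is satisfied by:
  {i: True, p: True}


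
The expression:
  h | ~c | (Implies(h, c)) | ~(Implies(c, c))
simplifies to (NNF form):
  True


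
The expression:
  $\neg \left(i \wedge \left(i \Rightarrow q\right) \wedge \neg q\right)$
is always true.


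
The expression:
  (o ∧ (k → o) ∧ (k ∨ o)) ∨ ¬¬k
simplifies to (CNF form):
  k ∨ o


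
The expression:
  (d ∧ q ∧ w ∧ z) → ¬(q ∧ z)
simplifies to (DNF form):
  ¬d ∨ ¬q ∨ ¬w ∨ ¬z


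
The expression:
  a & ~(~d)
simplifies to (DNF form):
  a & d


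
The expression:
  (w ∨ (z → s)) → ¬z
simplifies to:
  (¬s ∧ ¬w) ∨ ¬z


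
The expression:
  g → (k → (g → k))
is always true.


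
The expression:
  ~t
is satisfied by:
  {t: False}


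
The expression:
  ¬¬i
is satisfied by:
  {i: True}


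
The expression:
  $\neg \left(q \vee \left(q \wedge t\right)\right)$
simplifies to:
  $\neg q$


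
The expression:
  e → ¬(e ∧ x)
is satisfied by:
  {e: False, x: False}
  {x: True, e: False}
  {e: True, x: False}


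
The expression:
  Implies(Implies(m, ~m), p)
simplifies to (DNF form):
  m | p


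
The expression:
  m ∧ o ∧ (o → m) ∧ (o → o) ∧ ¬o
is never true.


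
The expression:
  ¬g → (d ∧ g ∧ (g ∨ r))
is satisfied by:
  {g: True}


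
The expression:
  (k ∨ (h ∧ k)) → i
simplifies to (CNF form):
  i ∨ ¬k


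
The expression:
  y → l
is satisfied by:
  {l: True, y: False}
  {y: False, l: False}
  {y: True, l: True}


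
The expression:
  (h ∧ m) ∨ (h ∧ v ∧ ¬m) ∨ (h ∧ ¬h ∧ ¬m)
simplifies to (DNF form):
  (h ∧ m) ∨ (h ∧ v)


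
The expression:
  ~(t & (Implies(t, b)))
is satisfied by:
  {t: False, b: False}
  {b: True, t: False}
  {t: True, b: False}


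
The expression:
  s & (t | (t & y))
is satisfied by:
  {t: True, s: True}


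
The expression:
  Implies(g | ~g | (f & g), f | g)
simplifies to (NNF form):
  f | g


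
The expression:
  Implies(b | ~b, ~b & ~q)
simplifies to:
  ~b & ~q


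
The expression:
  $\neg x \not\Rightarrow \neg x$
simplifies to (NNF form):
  $\text{False}$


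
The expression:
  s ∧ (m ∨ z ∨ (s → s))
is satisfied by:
  {s: True}


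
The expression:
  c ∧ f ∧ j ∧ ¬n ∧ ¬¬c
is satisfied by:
  {c: True, j: True, f: True, n: False}


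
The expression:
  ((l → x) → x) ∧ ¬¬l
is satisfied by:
  {l: True}


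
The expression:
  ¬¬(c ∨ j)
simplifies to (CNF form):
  c ∨ j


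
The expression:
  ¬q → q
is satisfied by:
  {q: True}


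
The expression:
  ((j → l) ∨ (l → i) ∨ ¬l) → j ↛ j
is never true.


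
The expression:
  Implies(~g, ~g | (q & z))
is always true.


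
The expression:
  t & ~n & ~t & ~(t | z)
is never true.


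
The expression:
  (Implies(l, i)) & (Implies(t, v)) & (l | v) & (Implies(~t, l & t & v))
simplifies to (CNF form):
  t & v & (i | ~l)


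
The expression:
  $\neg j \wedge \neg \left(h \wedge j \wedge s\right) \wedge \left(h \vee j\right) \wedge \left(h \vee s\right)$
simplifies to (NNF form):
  $h \wedge \neg j$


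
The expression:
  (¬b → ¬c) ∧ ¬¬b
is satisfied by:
  {b: True}


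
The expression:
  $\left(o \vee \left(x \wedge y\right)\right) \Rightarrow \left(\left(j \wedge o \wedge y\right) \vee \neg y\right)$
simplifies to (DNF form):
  $\left(j \wedge o\right) \vee \left(\neg o \wedge \neg x\right) \vee \neg y$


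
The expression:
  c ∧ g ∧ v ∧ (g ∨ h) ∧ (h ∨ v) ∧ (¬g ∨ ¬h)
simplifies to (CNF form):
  c ∧ g ∧ v ∧ ¬h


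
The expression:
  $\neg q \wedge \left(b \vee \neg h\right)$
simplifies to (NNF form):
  $\neg q \wedge \left(b \vee \neg h\right)$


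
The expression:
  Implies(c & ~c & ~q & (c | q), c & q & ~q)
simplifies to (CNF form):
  True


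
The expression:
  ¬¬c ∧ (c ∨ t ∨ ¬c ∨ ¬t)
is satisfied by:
  {c: True}


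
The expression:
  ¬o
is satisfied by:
  {o: False}


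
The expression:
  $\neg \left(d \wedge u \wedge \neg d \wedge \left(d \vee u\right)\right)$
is always true.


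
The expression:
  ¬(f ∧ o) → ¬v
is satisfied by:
  {o: True, f: True, v: False}
  {o: True, f: False, v: False}
  {f: True, o: False, v: False}
  {o: False, f: False, v: False}
  {o: True, v: True, f: True}


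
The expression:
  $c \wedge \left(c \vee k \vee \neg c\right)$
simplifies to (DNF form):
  $c$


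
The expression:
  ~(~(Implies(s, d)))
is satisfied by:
  {d: True, s: False}
  {s: False, d: False}
  {s: True, d: True}


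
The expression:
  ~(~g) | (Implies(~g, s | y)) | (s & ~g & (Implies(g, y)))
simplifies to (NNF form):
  g | s | y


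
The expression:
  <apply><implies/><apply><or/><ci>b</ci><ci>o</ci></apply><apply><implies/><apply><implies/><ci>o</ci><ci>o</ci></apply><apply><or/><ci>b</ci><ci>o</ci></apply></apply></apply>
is always true.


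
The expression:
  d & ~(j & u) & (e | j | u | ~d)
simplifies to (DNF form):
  (d & e & ~j) | (d & e & ~u) | (d & j & ~j) | (d & j & ~u) | (d & u & ~j) | (d & u & ~u)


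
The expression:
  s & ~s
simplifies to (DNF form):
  False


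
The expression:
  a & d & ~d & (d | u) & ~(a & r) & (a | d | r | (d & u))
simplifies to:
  False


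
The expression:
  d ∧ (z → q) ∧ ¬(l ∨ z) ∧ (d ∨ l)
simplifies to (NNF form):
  d ∧ ¬l ∧ ¬z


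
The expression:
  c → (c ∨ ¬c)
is always true.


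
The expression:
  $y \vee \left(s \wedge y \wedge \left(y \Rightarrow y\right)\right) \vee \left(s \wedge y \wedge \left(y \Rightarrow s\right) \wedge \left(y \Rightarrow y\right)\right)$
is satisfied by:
  {y: True}


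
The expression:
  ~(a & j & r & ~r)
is always true.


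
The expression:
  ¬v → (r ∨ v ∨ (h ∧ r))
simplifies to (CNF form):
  r ∨ v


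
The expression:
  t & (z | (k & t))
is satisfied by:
  {t: True, k: True, z: True}
  {t: True, k: True, z: False}
  {t: True, z: True, k: False}


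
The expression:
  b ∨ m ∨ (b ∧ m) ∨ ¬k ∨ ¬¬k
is always true.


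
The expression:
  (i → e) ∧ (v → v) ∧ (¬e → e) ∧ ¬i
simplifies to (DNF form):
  e ∧ ¬i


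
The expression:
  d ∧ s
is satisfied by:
  {s: True, d: True}


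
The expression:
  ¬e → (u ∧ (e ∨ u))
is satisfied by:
  {e: True, u: True}
  {e: True, u: False}
  {u: True, e: False}


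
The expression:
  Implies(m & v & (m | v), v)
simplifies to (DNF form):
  True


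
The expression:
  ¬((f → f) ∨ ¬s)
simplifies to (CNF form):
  False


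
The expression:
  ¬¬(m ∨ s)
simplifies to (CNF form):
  m ∨ s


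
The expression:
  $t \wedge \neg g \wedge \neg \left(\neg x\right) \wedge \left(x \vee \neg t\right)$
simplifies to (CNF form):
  $t \wedge x \wedge \neg g$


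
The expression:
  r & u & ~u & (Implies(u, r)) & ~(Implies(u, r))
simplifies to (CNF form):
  False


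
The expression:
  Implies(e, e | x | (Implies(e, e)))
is always true.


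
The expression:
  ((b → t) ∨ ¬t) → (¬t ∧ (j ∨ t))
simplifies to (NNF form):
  j ∧ ¬t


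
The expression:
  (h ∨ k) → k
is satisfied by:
  {k: True, h: False}
  {h: False, k: False}
  {h: True, k: True}


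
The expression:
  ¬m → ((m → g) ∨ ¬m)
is always true.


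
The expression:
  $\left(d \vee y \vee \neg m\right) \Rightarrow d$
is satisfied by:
  {d: True, m: True, y: False}
  {d: True, y: False, m: False}
  {d: True, m: True, y: True}
  {d: True, y: True, m: False}
  {m: True, y: False, d: False}


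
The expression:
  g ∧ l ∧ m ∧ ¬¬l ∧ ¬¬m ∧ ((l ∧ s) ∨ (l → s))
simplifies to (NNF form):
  g ∧ l ∧ m ∧ s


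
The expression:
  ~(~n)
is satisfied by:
  {n: True}


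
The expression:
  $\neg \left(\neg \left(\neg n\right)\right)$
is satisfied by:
  {n: False}


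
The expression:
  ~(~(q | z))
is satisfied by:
  {q: True, z: True}
  {q: True, z: False}
  {z: True, q: False}


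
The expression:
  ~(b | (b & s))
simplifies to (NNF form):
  ~b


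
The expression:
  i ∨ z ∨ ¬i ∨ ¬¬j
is always true.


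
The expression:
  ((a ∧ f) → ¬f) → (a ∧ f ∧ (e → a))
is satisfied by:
  {a: True, f: True}


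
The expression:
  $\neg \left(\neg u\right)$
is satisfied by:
  {u: True}


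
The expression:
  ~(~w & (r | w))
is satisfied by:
  {w: True, r: False}
  {r: False, w: False}
  {r: True, w: True}


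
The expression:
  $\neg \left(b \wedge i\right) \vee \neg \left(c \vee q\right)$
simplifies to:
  $\left(\neg c \wedge \neg q\right) \vee \neg b \vee \neg i$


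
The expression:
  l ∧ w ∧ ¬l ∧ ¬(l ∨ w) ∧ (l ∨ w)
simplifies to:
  False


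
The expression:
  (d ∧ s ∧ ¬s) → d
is always true.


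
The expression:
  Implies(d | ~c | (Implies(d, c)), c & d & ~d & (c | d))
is never true.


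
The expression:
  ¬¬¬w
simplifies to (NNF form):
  ¬w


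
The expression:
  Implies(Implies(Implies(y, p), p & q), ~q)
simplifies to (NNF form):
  ~q | (~p & ~y)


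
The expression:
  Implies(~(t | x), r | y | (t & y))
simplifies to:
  r | t | x | y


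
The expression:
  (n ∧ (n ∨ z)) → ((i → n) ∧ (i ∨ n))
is always true.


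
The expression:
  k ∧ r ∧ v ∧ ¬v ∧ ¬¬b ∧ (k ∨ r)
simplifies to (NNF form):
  False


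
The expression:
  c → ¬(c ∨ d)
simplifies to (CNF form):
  ¬c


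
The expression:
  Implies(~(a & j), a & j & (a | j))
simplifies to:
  a & j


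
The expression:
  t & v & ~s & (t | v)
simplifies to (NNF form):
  t & v & ~s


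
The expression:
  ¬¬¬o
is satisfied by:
  {o: False}


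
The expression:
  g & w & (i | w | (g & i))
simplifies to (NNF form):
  g & w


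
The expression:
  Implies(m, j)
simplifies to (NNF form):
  j | ~m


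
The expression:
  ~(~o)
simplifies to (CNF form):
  o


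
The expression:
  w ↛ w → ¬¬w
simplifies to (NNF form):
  True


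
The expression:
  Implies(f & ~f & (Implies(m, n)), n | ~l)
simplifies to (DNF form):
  True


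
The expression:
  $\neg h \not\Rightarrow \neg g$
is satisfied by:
  {g: True, h: False}


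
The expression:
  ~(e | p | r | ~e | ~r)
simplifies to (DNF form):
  False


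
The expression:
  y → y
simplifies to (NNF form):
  True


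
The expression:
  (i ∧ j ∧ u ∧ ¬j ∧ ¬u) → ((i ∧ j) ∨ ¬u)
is always true.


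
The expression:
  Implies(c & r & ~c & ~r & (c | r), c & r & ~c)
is always true.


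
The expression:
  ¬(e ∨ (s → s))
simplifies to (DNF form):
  False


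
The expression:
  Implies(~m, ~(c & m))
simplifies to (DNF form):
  True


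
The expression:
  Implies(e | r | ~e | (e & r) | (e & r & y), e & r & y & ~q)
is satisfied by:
  {r: True, e: True, y: True, q: False}


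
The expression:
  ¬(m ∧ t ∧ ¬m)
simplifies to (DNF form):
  True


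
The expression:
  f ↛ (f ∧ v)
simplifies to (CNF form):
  f ∧ ¬v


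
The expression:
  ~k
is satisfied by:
  {k: False}


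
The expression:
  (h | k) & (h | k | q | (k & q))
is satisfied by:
  {k: True, h: True}
  {k: True, h: False}
  {h: True, k: False}


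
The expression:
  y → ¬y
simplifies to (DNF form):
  ¬y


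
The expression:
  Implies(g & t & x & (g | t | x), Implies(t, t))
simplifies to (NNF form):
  True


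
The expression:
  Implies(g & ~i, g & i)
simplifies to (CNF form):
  i | ~g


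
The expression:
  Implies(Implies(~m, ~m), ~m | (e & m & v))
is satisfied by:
  {e: True, v: True, m: False}
  {e: True, v: False, m: False}
  {v: True, e: False, m: False}
  {e: False, v: False, m: False}
  {e: True, m: True, v: True}


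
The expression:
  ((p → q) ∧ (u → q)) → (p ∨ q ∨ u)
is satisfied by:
  {q: True, u: True, p: True}
  {q: True, u: True, p: False}
  {q: True, p: True, u: False}
  {q: True, p: False, u: False}
  {u: True, p: True, q: False}
  {u: True, p: False, q: False}
  {p: True, u: False, q: False}


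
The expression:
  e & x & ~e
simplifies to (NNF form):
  False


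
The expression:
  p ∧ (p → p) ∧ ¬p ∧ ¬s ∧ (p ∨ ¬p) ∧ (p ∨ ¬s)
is never true.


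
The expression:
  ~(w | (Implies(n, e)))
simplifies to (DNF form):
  n & ~e & ~w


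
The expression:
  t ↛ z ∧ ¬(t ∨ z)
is never true.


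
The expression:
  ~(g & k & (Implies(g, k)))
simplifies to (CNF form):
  ~g | ~k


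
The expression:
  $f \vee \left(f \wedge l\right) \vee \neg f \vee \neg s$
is always true.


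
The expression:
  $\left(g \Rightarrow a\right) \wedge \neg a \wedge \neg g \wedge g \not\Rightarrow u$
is never true.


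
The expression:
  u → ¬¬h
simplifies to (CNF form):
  h ∨ ¬u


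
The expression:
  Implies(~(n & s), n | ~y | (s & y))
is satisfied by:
  {n: True, s: True, y: False}
  {n: True, s: False, y: False}
  {s: True, n: False, y: False}
  {n: False, s: False, y: False}
  {n: True, y: True, s: True}
  {n: True, y: True, s: False}
  {y: True, s: True, n: False}


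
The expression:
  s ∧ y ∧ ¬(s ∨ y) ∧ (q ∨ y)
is never true.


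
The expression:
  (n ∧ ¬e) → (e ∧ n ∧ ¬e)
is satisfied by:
  {e: True, n: False}
  {n: False, e: False}
  {n: True, e: True}


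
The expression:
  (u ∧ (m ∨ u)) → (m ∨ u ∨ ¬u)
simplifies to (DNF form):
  True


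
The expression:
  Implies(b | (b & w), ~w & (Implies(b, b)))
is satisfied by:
  {w: False, b: False}
  {b: True, w: False}
  {w: True, b: False}


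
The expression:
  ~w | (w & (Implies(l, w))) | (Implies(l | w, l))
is always true.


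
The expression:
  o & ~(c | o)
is never true.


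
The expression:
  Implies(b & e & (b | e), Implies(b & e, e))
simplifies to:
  True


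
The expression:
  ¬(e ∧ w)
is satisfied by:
  {w: False, e: False}
  {e: True, w: False}
  {w: True, e: False}


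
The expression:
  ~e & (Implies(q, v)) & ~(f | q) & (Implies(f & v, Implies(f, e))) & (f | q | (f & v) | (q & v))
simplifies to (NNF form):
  False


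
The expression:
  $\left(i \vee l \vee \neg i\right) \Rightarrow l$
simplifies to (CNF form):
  $l$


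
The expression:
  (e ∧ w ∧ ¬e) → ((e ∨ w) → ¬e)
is always true.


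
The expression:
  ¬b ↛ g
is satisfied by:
  {g: True, b: False}
  {b: False, g: False}
  {b: True, g: True}


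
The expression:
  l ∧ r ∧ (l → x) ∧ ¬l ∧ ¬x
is never true.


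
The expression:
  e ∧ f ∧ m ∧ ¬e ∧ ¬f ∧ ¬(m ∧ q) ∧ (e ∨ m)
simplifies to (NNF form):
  False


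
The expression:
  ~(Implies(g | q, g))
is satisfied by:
  {q: True, g: False}


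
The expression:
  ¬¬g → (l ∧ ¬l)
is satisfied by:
  {g: False}


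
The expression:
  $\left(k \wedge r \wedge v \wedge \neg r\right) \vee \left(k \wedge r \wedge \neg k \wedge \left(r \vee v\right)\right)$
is never true.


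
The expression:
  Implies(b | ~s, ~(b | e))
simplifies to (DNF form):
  (s & ~b) | (~b & ~e)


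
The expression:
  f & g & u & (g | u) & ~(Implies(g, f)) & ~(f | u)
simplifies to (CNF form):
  False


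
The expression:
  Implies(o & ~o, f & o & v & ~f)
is always true.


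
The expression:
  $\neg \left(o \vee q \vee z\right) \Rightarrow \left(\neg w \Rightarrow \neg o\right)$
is always true.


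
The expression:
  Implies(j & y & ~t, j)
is always true.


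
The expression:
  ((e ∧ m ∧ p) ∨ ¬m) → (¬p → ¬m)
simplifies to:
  True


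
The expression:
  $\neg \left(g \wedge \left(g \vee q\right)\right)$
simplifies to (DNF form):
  $\neg g$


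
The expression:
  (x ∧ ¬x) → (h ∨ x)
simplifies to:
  True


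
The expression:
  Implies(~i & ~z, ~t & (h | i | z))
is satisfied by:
  {i: True, z: True, h: True, t: False}
  {i: True, z: True, h: False, t: False}
  {i: True, z: True, t: True, h: True}
  {i: True, z: True, t: True, h: False}
  {i: True, h: True, t: False, z: False}
  {i: True, h: False, t: False, z: False}
  {i: True, t: True, h: True, z: False}
  {i: True, t: True, h: False, z: False}
  {z: True, h: True, t: False, i: False}
  {z: True, h: False, t: False, i: False}
  {z: True, t: True, h: True, i: False}
  {z: True, t: True, h: False, i: False}
  {h: True, z: False, t: False, i: False}


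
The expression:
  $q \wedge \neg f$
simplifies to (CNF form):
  $q \wedge \neg f$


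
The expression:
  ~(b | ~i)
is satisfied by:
  {i: True, b: False}


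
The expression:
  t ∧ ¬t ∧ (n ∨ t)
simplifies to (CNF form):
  False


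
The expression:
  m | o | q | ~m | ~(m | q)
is always true.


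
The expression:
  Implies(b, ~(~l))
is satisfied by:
  {l: True, b: False}
  {b: False, l: False}
  {b: True, l: True}


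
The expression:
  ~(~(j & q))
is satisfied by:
  {j: True, q: True}


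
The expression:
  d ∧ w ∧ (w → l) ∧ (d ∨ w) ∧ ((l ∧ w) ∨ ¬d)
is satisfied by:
  {w: True, d: True, l: True}


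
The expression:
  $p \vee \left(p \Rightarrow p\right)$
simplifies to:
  $\text{True}$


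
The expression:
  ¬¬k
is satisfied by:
  {k: True}


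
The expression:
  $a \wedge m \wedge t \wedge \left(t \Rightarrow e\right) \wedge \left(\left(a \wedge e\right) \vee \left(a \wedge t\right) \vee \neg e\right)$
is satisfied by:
  {t: True, m: True, e: True, a: True}


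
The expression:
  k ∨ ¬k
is always true.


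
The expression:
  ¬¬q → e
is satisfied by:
  {e: True, q: False}
  {q: False, e: False}
  {q: True, e: True}


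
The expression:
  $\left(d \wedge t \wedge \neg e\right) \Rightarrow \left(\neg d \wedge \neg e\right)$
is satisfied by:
  {e: True, t: False, d: False}
  {e: False, t: False, d: False}
  {d: True, e: True, t: False}
  {d: True, e: False, t: False}
  {t: True, e: True, d: False}
  {t: True, e: False, d: False}
  {t: True, d: True, e: True}


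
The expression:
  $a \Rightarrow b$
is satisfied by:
  {b: True, a: False}
  {a: False, b: False}
  {a: True, b: True}


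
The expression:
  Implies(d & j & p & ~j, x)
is always true.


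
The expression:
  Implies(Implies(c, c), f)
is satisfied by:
  {f: True}


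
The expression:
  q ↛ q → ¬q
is always true.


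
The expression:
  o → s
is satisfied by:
  {s: True, o: False}
  {o: False, s: False}
  {o: True, s: True}


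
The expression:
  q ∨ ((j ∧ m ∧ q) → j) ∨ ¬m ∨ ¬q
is always true.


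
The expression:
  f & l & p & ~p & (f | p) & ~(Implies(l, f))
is never true.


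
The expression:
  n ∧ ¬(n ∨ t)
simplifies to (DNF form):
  False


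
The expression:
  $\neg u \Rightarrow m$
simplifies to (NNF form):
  $m \vee u$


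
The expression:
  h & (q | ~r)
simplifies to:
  h & (q | ~r)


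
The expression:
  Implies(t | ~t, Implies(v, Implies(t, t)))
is always true.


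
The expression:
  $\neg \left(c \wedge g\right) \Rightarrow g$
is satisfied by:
  {g: True}


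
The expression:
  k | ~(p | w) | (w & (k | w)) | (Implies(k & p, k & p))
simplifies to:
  True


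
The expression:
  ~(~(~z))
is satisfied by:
  {z: False}


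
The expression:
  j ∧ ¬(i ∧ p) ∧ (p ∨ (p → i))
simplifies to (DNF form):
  (j ∧ ¬i) ∨ (j ∧ ¬p)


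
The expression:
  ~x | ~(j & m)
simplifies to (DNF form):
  ~j | ~m | ~x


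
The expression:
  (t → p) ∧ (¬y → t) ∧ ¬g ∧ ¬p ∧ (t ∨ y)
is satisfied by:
  {y: True, g: False, p: False, t: False}


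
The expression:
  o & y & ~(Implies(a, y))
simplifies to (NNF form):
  False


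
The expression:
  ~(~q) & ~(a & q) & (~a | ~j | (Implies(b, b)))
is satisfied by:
  {q: True, a: False}


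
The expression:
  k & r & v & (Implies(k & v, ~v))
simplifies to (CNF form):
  False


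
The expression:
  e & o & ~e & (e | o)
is never true.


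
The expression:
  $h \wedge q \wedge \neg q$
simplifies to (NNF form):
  $\text{False}$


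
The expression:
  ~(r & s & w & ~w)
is always true.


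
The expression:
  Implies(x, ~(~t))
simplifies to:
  t | ~x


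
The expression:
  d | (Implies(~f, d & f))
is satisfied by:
  {d: True, f: True}
  {d: True, f: False}
  {f: True, d: False}


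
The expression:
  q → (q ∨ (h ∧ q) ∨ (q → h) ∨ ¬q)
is always true.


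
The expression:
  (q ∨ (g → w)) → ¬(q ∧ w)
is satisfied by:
  {w: False, q: False}
  {q: True, w: False}
  {w: True, q: False}


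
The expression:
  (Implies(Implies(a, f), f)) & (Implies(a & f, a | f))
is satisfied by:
  {a: True, f: True}
  {a: True, f: False}
  {f: True, a: False}


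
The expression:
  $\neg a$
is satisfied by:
  {a: False}


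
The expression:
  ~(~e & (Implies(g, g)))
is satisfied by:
  {e: True}


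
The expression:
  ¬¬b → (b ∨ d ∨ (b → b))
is always true.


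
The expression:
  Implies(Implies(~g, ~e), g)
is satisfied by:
  {e: True, g: True}
  {e: True, g: False}
  {g: True, e: False}


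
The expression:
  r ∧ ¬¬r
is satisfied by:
  {r: True}


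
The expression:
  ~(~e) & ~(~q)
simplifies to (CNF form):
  e & q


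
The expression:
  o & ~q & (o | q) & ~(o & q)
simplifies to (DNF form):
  o & ~q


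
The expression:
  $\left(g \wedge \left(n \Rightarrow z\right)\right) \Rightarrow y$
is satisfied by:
  {n: True, y: True, z: False, g: False}
  {y: True, z: False, g: False, n: False}
  {n: True, y: True, z: True, g: False}
  {y: True, z: True, g: False, n: False}
  {n: True, z: False, g: False, y: False}
  {n: False, z: False, g: False, y: False}
  {n: True, z: True, g: False, y: False}
  {z: True, n: False, g: False, y: False}
  {n: True, g: True, y: True, z: False}
  {g: True, y: True, n: False, z: False}
  {n: True, g: True, y: True, z: True}
  {g: True, y: True, z: True, n: False}
  {g: True, n: True, y: False, z: False}


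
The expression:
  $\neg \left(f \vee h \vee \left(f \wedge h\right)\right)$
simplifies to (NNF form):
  $\neg f \wedge \neg h$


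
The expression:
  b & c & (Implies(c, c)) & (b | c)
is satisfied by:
  {c: True, b: True}


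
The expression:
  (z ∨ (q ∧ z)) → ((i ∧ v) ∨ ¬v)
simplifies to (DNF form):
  i ∨ ¬v ∨ ¬z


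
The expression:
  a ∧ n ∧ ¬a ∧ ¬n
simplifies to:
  False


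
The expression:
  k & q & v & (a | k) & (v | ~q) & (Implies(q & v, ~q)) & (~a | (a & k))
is never true.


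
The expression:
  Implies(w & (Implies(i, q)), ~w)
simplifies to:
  ~w | (i & ~q)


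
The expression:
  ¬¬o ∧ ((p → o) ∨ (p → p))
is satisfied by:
  {o: True}


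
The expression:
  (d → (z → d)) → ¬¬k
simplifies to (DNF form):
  k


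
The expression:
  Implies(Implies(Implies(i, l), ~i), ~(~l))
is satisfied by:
  {l: True}


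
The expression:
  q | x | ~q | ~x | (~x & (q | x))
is always true.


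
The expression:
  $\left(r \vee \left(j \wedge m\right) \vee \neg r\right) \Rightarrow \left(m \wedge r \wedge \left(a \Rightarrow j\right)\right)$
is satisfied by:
  {r: True, m: True, j: True, a: False}
  {r: True, m: True, j: False, a: False}
  {r: True, m: True, a: True, j: True}


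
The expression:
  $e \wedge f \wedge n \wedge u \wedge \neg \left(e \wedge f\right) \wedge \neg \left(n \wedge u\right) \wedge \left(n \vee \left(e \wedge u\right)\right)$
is never true.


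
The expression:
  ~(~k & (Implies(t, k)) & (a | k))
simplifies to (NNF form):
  k | t | ~a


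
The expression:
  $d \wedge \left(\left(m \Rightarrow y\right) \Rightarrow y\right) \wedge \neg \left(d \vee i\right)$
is never true.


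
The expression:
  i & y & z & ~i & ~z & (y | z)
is never true.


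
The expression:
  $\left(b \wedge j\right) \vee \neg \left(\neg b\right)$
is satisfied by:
  {b: True}


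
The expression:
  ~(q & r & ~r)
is always true.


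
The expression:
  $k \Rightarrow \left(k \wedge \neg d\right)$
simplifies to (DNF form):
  $\neg d \vee \neg k$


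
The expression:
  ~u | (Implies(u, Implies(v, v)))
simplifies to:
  True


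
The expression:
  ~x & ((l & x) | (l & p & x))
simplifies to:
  False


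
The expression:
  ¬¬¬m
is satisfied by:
  {m: False}


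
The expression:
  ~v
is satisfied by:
  {v: False}


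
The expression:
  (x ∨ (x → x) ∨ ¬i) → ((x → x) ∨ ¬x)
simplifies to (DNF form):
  True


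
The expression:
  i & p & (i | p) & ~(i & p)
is never true.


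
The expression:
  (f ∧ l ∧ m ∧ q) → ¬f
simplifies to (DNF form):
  ¬f ∨ ¬l ∨ ¬m ∨ ¬q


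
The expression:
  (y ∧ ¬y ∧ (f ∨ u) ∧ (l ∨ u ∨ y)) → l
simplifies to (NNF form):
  True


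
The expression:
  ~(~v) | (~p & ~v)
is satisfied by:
  {v: True, p: False}
  {p: False, v: False}
  {p: True, v: True}


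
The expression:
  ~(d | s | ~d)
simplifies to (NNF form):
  False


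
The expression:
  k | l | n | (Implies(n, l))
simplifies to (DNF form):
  True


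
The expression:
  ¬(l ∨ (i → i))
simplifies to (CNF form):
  False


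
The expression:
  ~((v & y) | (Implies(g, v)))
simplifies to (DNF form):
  g & ~v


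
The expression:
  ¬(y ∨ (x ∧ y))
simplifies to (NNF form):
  ¬y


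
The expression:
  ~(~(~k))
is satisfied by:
  {k: False}


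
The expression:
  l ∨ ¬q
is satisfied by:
  {l: True, q: False}
  {q: False, l: False}
  {q: True, l: True}


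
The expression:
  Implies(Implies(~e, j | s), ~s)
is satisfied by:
  {s: False}


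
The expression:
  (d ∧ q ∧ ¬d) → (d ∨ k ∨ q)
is always true.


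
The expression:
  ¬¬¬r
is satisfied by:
  {r: False}


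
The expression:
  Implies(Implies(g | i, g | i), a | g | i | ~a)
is always true.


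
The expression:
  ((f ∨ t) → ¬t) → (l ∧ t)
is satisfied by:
  {t: True}


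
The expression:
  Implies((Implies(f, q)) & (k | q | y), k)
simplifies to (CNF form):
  (k | ~q) & (f | k | ~q) & (f | k | ~y) & (k | ~q | ~y)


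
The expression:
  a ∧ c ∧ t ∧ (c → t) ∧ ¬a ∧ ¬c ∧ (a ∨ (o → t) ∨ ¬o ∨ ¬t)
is never true.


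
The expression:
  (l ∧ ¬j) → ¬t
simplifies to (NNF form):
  j ∨ ¬l ∨ ¬t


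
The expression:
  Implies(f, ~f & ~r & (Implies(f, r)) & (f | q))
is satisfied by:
  {f: False}


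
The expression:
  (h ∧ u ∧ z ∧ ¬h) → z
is always true.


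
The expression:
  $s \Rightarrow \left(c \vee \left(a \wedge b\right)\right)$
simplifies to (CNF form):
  $\left(a \vee c \vee \neg s\right) \wedge \left(b \vee c \vee \neg s\right)$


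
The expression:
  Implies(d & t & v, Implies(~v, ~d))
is always true.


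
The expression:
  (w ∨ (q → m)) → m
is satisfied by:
  {m: True, q: True, w: False}
  {m: True, q: False, w: False}
  {m: True, w: True, q: True}
  {m: True, w: True, q: False}
  {q: True, w: False, m: False}


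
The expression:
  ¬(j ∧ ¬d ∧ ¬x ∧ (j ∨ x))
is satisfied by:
  {x: True, d: True, j: False}
  {x: True, d: False, j: False}
  {d: True, x: False, j: False}
  {x: False, d: False, j: False}
  {j: True, x: True, d: True}
  {j: True, x: True, d: False}
  {j: True, d: True, x: False}


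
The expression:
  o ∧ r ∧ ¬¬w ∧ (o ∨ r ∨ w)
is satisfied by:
  {r: True, w: True, o: True}


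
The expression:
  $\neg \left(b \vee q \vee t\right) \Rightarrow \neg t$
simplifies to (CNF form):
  $\text{True}$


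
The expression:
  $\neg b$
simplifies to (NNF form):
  $\neg b$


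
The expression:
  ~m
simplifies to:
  ~m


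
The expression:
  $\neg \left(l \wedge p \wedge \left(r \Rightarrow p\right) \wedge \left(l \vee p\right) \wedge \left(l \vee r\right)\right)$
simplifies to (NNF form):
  $\neg l \vee \neg p$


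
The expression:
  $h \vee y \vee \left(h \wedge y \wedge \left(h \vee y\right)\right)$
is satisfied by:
  {y: True, h: True}
  {y: True, h: False}
  {h: True, y: False}


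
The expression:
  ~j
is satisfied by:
  {j: False}


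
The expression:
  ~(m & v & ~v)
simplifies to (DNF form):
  True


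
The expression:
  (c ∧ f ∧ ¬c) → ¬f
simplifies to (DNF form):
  True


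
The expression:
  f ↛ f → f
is always true.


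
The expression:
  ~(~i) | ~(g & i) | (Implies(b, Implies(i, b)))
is always true.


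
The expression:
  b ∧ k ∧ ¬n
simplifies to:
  b ∧ k ∧ ¬n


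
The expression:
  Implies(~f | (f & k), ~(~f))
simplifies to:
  f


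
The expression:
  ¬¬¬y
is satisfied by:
  {y: False}


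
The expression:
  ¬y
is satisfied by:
  {y: False}


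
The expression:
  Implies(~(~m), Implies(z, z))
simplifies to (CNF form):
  True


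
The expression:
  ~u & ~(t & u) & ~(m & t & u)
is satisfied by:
  {u: False}


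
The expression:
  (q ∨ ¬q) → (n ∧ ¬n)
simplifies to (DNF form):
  False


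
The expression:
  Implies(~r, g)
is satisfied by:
  {r: True, g: True}
  {r: True, g: False}
  {g: True, r: False}


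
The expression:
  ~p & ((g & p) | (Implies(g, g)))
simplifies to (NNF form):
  ~p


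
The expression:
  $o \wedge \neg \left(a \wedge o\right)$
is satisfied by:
  {o: True, a: False}


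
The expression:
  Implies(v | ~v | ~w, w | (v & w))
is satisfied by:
  {w: True}


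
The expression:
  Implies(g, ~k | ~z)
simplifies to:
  ~g | ~k | ~z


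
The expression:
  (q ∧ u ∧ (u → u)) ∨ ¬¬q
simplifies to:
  q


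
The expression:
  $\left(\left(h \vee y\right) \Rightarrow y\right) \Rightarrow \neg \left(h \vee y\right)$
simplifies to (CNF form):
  $\neg y$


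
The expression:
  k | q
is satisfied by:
  {k: True, q: True}
  {k: True, q: False}
  {q: True, k: False}


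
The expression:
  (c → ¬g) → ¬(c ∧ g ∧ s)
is always true.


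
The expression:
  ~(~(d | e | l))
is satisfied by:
  {d: True, l: True, e: True}
  {d: True, l: True, e: False}
  {d: True, e: True, l: False}
  {d: True, e: False, l: False}
  {l: True, e: True, d: False}
  {l: True, e: False, d: False}
  {e: True, l: False, d: False}


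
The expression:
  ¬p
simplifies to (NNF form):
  ¬p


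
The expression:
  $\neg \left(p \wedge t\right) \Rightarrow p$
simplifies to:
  $p$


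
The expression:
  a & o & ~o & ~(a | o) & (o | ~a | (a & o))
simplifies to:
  False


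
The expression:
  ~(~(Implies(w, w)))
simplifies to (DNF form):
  True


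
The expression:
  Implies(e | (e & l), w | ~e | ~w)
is always true.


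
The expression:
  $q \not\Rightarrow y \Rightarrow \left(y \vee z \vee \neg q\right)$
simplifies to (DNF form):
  $y \vee z \vee \neg q$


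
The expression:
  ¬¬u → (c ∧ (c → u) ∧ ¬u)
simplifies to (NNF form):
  ¬u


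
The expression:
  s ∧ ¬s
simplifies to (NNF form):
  False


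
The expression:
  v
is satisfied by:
  {v: True}


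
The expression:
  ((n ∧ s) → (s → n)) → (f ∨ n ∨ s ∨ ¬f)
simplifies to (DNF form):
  True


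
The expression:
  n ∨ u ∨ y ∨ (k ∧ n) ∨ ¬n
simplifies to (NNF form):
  True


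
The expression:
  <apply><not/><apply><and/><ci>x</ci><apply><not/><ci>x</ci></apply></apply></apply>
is always true.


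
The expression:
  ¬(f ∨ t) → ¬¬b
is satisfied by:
  {b: True, t: True, f: True}
  {b: True, t: True, f: False}
  {b: True, f: True, t: False}
  {b: True, f: False, t: False}
  {t: True, f: True, b: False}
  {t: True, f: False, b: False}
  {f: True, t: False, b: False}


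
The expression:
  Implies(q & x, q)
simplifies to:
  True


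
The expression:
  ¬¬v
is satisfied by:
  {v: True}


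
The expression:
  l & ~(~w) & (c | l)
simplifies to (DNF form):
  l & w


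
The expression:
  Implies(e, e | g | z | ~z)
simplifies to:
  True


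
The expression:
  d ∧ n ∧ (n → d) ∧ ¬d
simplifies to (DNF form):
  False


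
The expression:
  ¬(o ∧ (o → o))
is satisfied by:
  {o: False}


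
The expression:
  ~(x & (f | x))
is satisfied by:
  {x: False}


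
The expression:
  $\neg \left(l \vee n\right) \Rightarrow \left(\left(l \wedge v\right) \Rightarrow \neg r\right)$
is always true.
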